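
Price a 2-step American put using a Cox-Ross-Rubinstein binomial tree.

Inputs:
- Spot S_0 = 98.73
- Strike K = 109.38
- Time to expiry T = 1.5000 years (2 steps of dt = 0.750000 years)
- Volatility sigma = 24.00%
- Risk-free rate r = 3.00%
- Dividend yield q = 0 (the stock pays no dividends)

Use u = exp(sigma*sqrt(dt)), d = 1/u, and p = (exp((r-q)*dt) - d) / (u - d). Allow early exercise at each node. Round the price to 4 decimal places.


Answer: Price = V(0,0) = 16.7365

Derivation:
dt = T/N = 0.750000
u = exp(sigma*sqrt(dt)) = 1.231024; d = 1/u = 0.812332
p = (exp((r-q)*dt) - d) / (u - d) = 0.502573
Discount per step: exp(-r*dt) = 0.977751
Stock lattice S(k, i) with i counting down-moves:
  k=0: S(0,0) = 98.7300
  k=1: S(1,0) = 121.5390; S(1,1) = 80.2015
  k=2: S(2,0) = 149.6174; S(2,1) = 98.7300; S(2,2) = 65.1503
Terminal payoffs V(N, i) = max(K - S_T, 0):
  V(2,0) = 0.000000; V(2,1) = 10.650000; V(2,2) = 44.229716
Backward induction: V(k, i) = exp(-r*dt) * [p * V(k+1, i) + (1-p) * V(k+1, i+1)]; then take max(V_cont, immediate exercise) for American.
  V(1,0) = exp(-r*dt) * [p*0.000000 + (1-p)*10.650000] = 5.179736; exercise = 0.000000; V(1,0) = max -> 5.179736
  V(1,1) = exp(-r*dt) * [p*10.650000 + (1-p)*44.229716] = 26.744887; exercise = 29.178457; V(1,1) = max -> 29.178457
  V(0,0) = exp(-r*dt) * [p*5.179736 + (1-p)*29.178457] = 16.736515; exercise = 10.650000; V(0,0) = max -> 16.736515


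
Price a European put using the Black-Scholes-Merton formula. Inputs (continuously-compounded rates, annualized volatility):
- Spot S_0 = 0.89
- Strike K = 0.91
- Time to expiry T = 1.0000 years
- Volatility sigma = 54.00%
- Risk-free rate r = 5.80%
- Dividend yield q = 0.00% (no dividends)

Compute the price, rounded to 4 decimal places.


Answer: Price = 0.1709

Derivation:
d1 = (ln(S/K) + (r - q + 0.5*sigma^2) * T) / (sigma * sqrt(T)) = 0.33625345
d2 = d1 - sigma * sqrt(T) = -0.20374655
exp(-rT) = 0.94364995; exp(-qT) = 1.00000000
P = K * exp(-rT) * N(-d2) - S_0 * exp(-qT) * N(-d1)
N(-d1) = 0.36833987; N(-d2) = 0.58072422
P = 0.9100 * 0.94364995 * 0.58072422 - 0.8900 * 1.00000000 * 0.36833987 = 0.1709


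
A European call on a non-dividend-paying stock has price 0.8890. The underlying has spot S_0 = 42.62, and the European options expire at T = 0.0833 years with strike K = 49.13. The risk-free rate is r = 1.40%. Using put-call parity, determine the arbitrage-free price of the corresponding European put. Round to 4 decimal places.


Put-call parity: C - P = S_0 * exp(-qT) - K * exp(-rT).
S_0 * exp(-qT) = 42.6200 * 1.00000000 = 42.62000000
K * exp(-rT) = 49.1300 * 0.99883448 = 49.07273799
P = C - S*exp(-qT) + K*exp(-rT)
P = 0.8890 - 42.62000000 + 49.07273799 = 7.3417

Answer: Put price = 7.3417


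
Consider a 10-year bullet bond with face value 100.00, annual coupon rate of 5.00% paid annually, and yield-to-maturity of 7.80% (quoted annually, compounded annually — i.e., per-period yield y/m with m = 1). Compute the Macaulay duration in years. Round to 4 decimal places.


Coupon per period c = face * coupon_rate / m = 5.000000
Periods per year m = 1; per-period yield y/m = 0.078000
Number of cashflows N = 10
Cashflows (t years, CF_t, discount factor 1/(1+y/m)^(m*t), PV):
  t = 1.0000: CF_t = 5.000000, DF = 0.927644, PV = 4.638219
  t = 2.0000: CF_t = 5.000000, DF = 0.860523, PV = 4.302615
  t = 3.0000: CF_t = 5.000000, DF = 0.798259, PV = 3.991294
  t = 4.0000: CF_t = 5.000000, DF = 0.740500, PV = 3.702499
  t = 5.0000: CF_t = 5.000000, DF = 0.686920, PV = 3.434600
  t = 6.0000: CF_t = 5.000000, DF = 0.637217, PV = 3.186086
  t = 7.0000: CF_t = 5.000000, DF = 0.591111, PV = 2.955553
  t = 8.0000: CF_t = 5.000000, DF = 0.548340, PV = 2.741700
  t = 9.0000: CF_t = 5.000000, DF = 0.508664, PV = 2.543321
  t = 10.0000: CF_t = 105.000000, DF = 0.471859, PV = 49.545212
Price P = sum_t PV_t = 81.041098
Macaulay numerator sum_t t * PV_t:
  t * PV_t at t = 1.0000: 4.638219
  t * PV_t at t = 2.0000: 8.605230
  t * PV_t at t = 3.0000: 11.973882
  t * PV_t at t = 4.0000: 14.809996
  t * PV_t at t = 5.0000: 17.173001
  t * PV_t at t = 6.0000: 19.116514
  t * PV_t at t = 7.0000: 20.688868
  t * PV_t at t = 8.0000: 21.933599
  t * PV_t at t = 9.0000: 22.889888
  t * PV_t at t = 10.0000: 495.452119
Macaulay duration D = (sum_t t * PV_t) / P = 637.281316 / 81.041098 = 7.863681

Answer: Macaulay duration = 7.8637 years


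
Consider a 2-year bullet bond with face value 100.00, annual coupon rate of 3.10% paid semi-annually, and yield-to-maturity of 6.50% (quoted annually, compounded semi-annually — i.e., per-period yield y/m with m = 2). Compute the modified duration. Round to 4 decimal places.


Answer: Modified duration = 1.8915

Derivation:
Coupon per period c = face * coupon_rate / m = 1.550000
Periods per year m = 2; per-period yield y/m = 0.032500
Number of cashflows N = 4
Cashflows (t years, CF_t, discount factor 1/(1+y/m)^(m*t), PV):
  t = 0.5000: CF_t = 1.550000, DF = 0.968523, PV = 1.501211
  t = 1.0000: CF_t = 1.550000, DF = 0.938037, PV = 1.453957
  t = 1.5000: CF_t = 1.550000, DF = 0.908510, PV = 1.408191
  t = 2.0000: CF_t = 101.550000, DF = 0.879913, PV = 89.355170
Price P = sum_t PV_t = 93.718529
First compute Macaulay numerator sum_t t * PV_t:
  t * PV_t at t = 0.5000: 0.750605
  t * PV_t at t = 1.0000: 1.453957
  t * PV_t at t = 1.5000: 2.112286
  t * PV_t at t = 2.0000: 178.710340
Macaulay duration D = 183.027189 / 93.718529 = 1.952946
Modified duration = D / (1 + y/m) = 1.952946 / (1 + 0.032500) = 1.891473


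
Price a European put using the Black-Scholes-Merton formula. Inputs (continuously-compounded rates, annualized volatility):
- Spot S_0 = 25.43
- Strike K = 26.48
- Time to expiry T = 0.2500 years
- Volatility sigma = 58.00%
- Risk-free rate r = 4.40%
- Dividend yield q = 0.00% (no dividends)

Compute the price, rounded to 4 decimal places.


Answer: Price = 3.3710

Derivation:
d1 = (ln(S/K) + (r - q + 0.5*sigma^2) * T) / (sigma * sqrt(T)) = 0.04341327
d2 = d1 - sigma * sqrt(T) = -0.24658673
exp(-rT) = 0.98906028; exp(-qT) = 1.00000000
P = K * exp(-rT) * N(-d2) - S_0 * exp(-qT) * N(-d1)
N(-d1) = 0.48268605; N(-d2) = 0.59738596
P = 26.4800 * 0.98906028 * 0.59738596 - 25.4300 * 1.00000000 * 0.48268605 = 3.3710


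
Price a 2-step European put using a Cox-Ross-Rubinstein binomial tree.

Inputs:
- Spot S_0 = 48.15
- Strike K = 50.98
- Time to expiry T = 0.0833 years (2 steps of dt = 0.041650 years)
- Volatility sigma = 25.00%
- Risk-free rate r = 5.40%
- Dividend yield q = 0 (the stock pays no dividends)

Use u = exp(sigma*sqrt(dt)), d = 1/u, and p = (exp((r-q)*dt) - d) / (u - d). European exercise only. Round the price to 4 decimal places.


dt = T/N = 0.041650
u = exp(sigma*sqrt(dt)) = 1.052345; d = 1/u = 0.950259
p = (exp((r-q)*dt) - d) / (u - d) = 0.509304
Discount per step: exp(-r*dt) = 0.997753
Stock lattice S(k, i) with i counting down-moves:
  k=0: S(0,0) = 48.1500
  k=1: S(1,0) = 50.6704; S(1,1) = 45.7550
  k=2: S(2,0) = 53.3227; S(2,1) = 48.1500; S(2,2) = 43.4791
Terminal payoffs V(N, i) = max(K - S_T, 0):
  V(2,0) = 0.000000; V(2,1) = 2.830000; V(2,2) = 7.500938
Backward induction: V(k, i) = exp(-r*dt) * [p * V(k+1, i) + (1-p) * V(k+1, i+1)].
  V(1,0) = exp(-r*dt) * [p*0.000000 + (1-p)*2.830000] = 1.385551
  V(1,1) = exp(-r*dt) * [p*2.830000 + (1-p)*7.500938] = 5.110505
  V(0,0) = exp(-r*dt) * [p*1.385551 + (1-p)*5.110505] = 3.206152

Answer: Price = V(0,0) = 3.2062


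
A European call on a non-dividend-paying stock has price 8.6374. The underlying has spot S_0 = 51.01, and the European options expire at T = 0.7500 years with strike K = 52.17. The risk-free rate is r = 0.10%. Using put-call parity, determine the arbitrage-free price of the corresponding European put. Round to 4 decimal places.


Put-call parity: C - P = S_0 * exp(-qT) - K * exp(-rT).
S_0 * exp(-qT) = 51.0100 * 1.00000000 = 51.01000000
K * exp(-rT) = 52.1700 * 0.99925028 = 52.13088717
P = C - S*exp(-qT) + K*exp(-rT)
P = 8.6374 - 51.01000000 + 52.13088717 = 9.7583

Answer: Put price = 9.7583


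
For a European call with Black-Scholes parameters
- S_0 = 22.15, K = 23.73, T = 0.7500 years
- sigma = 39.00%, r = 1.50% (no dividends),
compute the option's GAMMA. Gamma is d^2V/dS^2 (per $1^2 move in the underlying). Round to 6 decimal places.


Answer: Gamma = 0.053326

Derivation:
d1 = -0.0018210929; d2 = -0.3395710004
phi(d1) = 0.3989416189; exp(-qT) = 1.0000000000; exp(-rT) = 0.9888130446
Gamma = exp(-qT) * phi(d1) / (S * sigma * sqrt(T)) = 1.0000000000 * 0.3989416189 / (22.1500 * 0.3900 * 0.8660254038) = 0.053326


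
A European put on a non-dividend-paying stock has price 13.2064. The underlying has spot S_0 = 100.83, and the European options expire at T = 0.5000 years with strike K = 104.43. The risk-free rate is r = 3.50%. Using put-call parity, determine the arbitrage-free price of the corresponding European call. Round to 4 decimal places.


Put-call parity: C - P = S_0 * exp(-qT) - K * exp(-rT).
S_0 * exp(-qT) = 100.8300 * 1.00000000 = 100.83000000
K * exp(-rT) = 104.4300 * 0.98265224 = 102.61837297
C = P + S*exp(-qT) - K*exp(-rT)
C = 13.2064 + 100.83000000 - 102.61837297 = 11.4180

Answer: Call price = 11.4180


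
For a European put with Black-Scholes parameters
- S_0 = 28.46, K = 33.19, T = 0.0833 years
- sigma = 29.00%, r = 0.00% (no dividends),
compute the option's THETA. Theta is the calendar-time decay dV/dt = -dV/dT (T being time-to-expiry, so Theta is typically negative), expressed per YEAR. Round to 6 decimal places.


d1 = -1.7950774648; d2 = -1.8787765090
phi(d1) = 0.0796518445; exp(-qT) = 1.0000000000; exp(-rT) = 1.0000000000
Theta = -S*exp(-qT)*phi(d1)*sigma/(2*sqrt(T)) + r*K*exp(-rT)*N(-d2) - q*S*exp(-qT)*N(-d1)
N(-d1) = 0.9636793207; N(-d2) = 0.9698624921; sqrt(T) = 0.2886173938
Term 1 = -28.4600 * 1.0000000000 * 0.0796518445 * 0.2900 / (2 * 0.2886173938) = -1.1388754585
Term 2 = 0.0000 * 33.1900 * 1.0000000000 * 0.9698624921 = 0.0000000000
Term 3 = 0 (no dividend yield, q = 0)
Theta = -1.1388754585 + (0.0000000000) + (0.0000000000) = -1.138875

Answer: Theta = -1.138875


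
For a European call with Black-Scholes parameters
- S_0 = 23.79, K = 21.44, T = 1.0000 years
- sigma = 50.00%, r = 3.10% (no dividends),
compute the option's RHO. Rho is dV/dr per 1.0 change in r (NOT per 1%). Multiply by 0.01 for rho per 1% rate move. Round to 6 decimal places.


d1 = 0.5200139762; d2 = 0.0200139762
phi(d1) = 0.3484899800; exp(-qT) = 1.0000000000; exp(-rT) = 0.9694755731
N(d2) = 0.5079838883
Rho = K*T*exp(-rT)*N(d2) = 21.4400 * 1.0000 * 0.9694755731 * 0.5079838883 = 10.558728

Answer: Rho = 10.558728


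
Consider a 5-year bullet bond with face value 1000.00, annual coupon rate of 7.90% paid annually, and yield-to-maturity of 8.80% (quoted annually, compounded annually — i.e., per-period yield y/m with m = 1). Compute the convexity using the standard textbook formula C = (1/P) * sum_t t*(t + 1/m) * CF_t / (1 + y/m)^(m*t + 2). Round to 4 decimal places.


Answer: Convexity = 20.7004

Derivation:
Coupon per period c = face * coupon_rate / m = 79.000000
Periods per year m = 1; per-period yield y/m = 0.088000
Number of cashflows N = 5
Cashflows (t years, CF_t, discount factor 1/(1+y/m)^(m*t), PV):
  t = 1.0000: CF_t = 79.000000, DF = 0.919118, PV = 72.610294
  t = 2.0000: CF_t = 79.000000, DF = 0.844777, PV = 66.737403
  t = 3.0000: CF_t = 79.000000, DF = 0.776450, PV = 61.339525
  t = 4.0000: CF_t = 79.000000, DF = 0.713649, PV = 56.378239
  t = 5.0000: CF_t = 1079.000000, DF = 0.655927, PV = 707.745257
Price P = sum_t PV_t = 964.810718
Convexity numerator sum_t t*(t + 1/m) * CF_t / (1+y/m)^(m*t + 2):
  t = 1.0000: term = 122.679049
  t = 2.0000: term = 338.269437
  t = 3.0000: term = 621.818817
  t = 4.0000: term = 952.541081
  t = 5.0000: term = 17936.612750
Convexity = (1/P) * sum = 19971.921134 / 964.810718 = 20.700352


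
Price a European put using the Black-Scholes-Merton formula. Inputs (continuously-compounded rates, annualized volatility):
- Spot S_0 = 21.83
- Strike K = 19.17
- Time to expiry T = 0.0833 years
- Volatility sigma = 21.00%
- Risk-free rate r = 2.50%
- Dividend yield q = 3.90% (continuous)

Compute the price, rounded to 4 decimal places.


Answer: Price = 0.0075

Derivation:
d1 = (ln(S/K) + (r - q + 0.5*sigma^2) * T) / (sigma * sqrt(T)) = 2.15492372
d2 = d1 - sigma * sqrt(T) = 2.09431407
exp(-rT) = 0.99791967; exp(-qT) = 0.99675657
P = K * exp(-rT) * N(-d2) - S_0 * exp(-qT) * N(-d1)
N(-d1) = 0.01558390; N(-d2) = 0.01811601
P = 19.1700 * 0.99791967 * 0.01811601 - 21.8300 * 0.99675657 * 0.01558390 = 0.0075


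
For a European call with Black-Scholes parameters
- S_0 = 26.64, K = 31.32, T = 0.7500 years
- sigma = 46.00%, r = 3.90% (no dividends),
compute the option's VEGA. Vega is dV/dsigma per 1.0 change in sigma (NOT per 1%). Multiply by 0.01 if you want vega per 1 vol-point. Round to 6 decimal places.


Answer: Vega = 9.122126

Derivation:
d1 = -0.1336516308; d2 = -0.5320233165
phi(d1) = 0.3953950401; exp(-qT) = 1.0000000000; exp(-rT) = 0.9711736407
Vega = S * exp(-qT) * phi(d1) * sqrt(T) = 26.6400 * 1.0000000000 * 0.3953950401 * 0.8660254038 = 9.122126


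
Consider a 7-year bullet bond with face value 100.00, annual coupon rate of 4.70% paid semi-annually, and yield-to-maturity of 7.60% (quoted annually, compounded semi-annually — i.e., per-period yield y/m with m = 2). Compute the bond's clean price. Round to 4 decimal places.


Coupon per period c = face * coupon_rate / m = 2.350000
Periods per year m = 2; per-period yield y/m = 0.038000
Number of cashflows N = 14
Cashflows (t years, CF_t, discount factor 1/(1+y/m)^(m*t), PV):
  t = 0.5000: CF_t = 2.350000, DF = 0.963391, PV = 2.263969
  t = 1.0000: CF_t = 2.350000, DF = 0.928122, PV = 2.181088
  t = 1.5000: CF_t = 2.350000, DF = 0.894145, PV = 2.101241
  t = 2.0000: CF_t = 2.350000, DF = 0.861411, PV = 2.024317
  t = 2.5000: CF_t = 2.350000, DF = 0.829876, PV = 1.950209
  t = 3.0000: CF_t = 2.350000, DF = 0.799495, PV = 1.878814
  t = 3.5000: CF_t = 2.350000, DF = 0.770227, PV = 1.810033
  t = 4.0000: CF_t = 2.350000, DF = 0.742030, PV = 1.743769
  t = 4.5000: CF_t = 2.350000, DF = 0.714865, PV = 1.679932
  t = 5.0000: CF_t = 2.350000, DF = 0.688694, PV = 1.618432
  t = 5.5000: CF_t = 2.350000, DF = 0.663482, PV = 1.559183
  t = 6.0000: CF_t = 2.350000, DF = 0.639193, PV = 1.502103
  t = 6.5000: CF_t = 2.350000, DF = 0.615793, PV = 1.447112
  t = 7.0000: CF_t = 102.350000, DF = 0.593249, PV = 60.719040
Price P = sum_t PV_t = 84.479240

Answer: Price = 84.4792


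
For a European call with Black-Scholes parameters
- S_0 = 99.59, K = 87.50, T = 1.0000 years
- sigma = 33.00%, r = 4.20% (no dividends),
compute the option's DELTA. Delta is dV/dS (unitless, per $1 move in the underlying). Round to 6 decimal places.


d1 = 0.6844635290; d2 = 0.3544635290
phi(d1) = 0.3156302976; exp(-qT) = 1.0000000000; exp(-rT) = 0.9588697806
N(d1) = 0.7531587441
Delta = exp(-qT) * N(d1) = 1.0000000000 * 0.7531587441 = 0.753159

Answer: Delta = 0.753159


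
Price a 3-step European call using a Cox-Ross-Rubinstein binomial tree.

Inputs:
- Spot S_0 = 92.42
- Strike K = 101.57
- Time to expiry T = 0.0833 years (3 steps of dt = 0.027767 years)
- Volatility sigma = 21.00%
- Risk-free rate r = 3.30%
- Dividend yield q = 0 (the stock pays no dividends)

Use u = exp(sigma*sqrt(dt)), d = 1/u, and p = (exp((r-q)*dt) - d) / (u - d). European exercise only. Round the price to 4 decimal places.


Answer: Price = V(0,0) = 0.1381

Derivation:
dt = T/N = 0.027767
u = exp(sigma*sqrt(dt)) = 1.035612; d = 1/u = 0.965612
p = (exp((r-q)*dt) - d) / (u - d) = 0.504349
Discount per step: exp(-r*dt) = 0.999084
Stock lattice S(k, i) with i counting down-moves:
  k=0: S(0,0) = 92.4200
  k=1: S(1,0) = 95.7113; S(1,1) = 89.2419
  k=2: S(2,0) = 99.1198; S(2,1) = 92.4200; S(2,2) = 86.1730
  k=3: S(3,0) = 102.6497; S(3,1) = 95.7113; S(3,2) = 89.2419; S(3,3) = 83.2097
Terminal payoffs V(N, i) = max(S_T - K, 0):
  V(3,0) = 1.079719; V(3,1) = 0.000000; V(3,2) = 0.000000; V(3,3) = 0.000000
Backward induction: V(k, i) = exp(-r*dt) * [p * V(k+1, i) + (1-p) * V(k+1, i+1)].
  V(2,0) = exp(-r*dt) * [p*1.079719 + (1-p)*0.000000] = 0.544056
  V(2,1) = exp(-r*dt) * [p*0.000000 + (1-p)*0.000000] = 0.000000
  V(2,2) = exp(-r*dt) * [p*0.000000 + (1-p)*0.000000] = 0.000000
  V(1,0) = exp(-r*dt) * [p*0.544056 + (1-p)*0.000000] = 0.274142
  V(1,1) = exp(-r*dt) * [p*0.000000 + (1-p)*0.000000] = 0.000000
  V(0,0) = exp(-r*dt) * [p*0.274142 + (1-p)*0.000000] = 0.138137


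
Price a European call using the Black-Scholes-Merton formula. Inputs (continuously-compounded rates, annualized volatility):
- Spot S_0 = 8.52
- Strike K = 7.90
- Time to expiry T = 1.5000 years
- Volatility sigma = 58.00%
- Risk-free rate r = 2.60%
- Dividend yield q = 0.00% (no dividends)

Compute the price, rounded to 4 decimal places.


d1 = (ln(S/K) + (r - q + 0.5*sigma^2) * T) / (sigma * sqrt(T)) = 0.51643913
d2 = d1 - sigma * sqrt(T) = -0.19391290
exp(-rT) = 0.96175071; exp(-qT) = 1.00000000
C = S_0 * exp(-qT) * N(d1) - K * exp(-rT) * N(d2)
N(d1) = 0.69722613; N(d2) = 0.42312204
C = 8.5200 * 1.00000000 * 0.69722613 - 7.9000 * 0.96175071 * 0.42312204 = 2.7256

Answer: Price = 2.7256


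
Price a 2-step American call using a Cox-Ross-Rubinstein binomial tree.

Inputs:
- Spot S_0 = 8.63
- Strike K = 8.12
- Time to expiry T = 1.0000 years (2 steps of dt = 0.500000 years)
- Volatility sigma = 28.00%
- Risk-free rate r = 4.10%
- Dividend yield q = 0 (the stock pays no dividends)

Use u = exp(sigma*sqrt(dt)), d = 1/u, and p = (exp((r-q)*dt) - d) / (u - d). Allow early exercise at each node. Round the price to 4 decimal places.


Answer: Price = V(0,0) = 1.3851

Derivation:
dt = T/N = 0.500000
u = exp(sigma*sqrt(dt)) = 1.218950; d = 1/u = 0.820378
p = (exp((r-q)*dt) - d) / (u - d) = 0.502628
Discount per step: exp(-r*dt) = 0.979709
Stock lattice S(k, i) with i counting down-moves:
  k=0: S(0,0) = 8.6300
  k=1: S(1,0) = 10.5195; S(1,1) = 7.0799
  k=2: S(2,0) = 12.8228; S(2,1) = 8.6300; S(2,2) = 5.8082
Terminal payoffs V(N, i) = max(S_T - K, 0):
  V(2,0) = 4.702793; V(2,1) = 0.510000; V(2,2) = 0.000000
Backward induction: V(k, i) = exp(-r*dt) * [p * V(k+1, i) + (1-p) * V(k+1, i+1)]; then take max(V_cont, immediate exercise) for American.
  V(1,0) = exp(-r*dt) * [p*4.702793 + (1-p)*0.510000] = 2.564305; exercise = 2.399539; V(1,0) = max -> 2.564305
  V(1,1) = exp(-r*dt) * [p*0.510000 + (1-p)*0.000000] = 0.251139; exercise = 0.000000; V(1,1) = max -> 0.251139
  V(0,0) = exp(-r*dt) * [p*2.564305 + (1-p)*0.251139] = 1.385113; exercise = 0.510000; V(0,0) = max -> 1.385113


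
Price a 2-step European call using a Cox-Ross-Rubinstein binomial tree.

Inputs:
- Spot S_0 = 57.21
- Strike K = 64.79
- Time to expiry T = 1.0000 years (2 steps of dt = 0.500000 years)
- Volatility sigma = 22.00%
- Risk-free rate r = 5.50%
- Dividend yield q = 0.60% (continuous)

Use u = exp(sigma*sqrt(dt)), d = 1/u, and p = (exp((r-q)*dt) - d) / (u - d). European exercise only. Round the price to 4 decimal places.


dt = T/N = 0.500000
u = exp(sigma*sqrt(dt)) = 1.168316; d = 1/u = 0.855933
p = (exp((r-q)*dt) - d) / (u - d) = 0.540585
Discount per step: exp(-r*dt) = 0.972875
Stock lattice S(k, i) with i counting down-moves:
  k=0: S(0,0) = 57.2100
  k=1: S(1,0) = 66.8394; S(1,1) = 48.9679
  k=2: S(2,0) = 78.0895; S(2,1) = 57.2100; S(2,2) = 41.9132
Terminal payoffs V(N, i) = max(S_T - K, 0):
  V(2,0) = 13.299507; V(2,1) = 0.000000; V(2,2) = 0.000000
Backward induction: V(k, i) = exp(-r*dt) * [p * V(k+1, i) + (1-p) * V(k+1, i+1)].
  V(1,0) = exp(-r*dt) * [p*13.299507 + (1-p)*0.000000] = 6.994500
  V(1,1) = exp(-r*dt) * [p*0.000000 + (1-p)*0.000000] = 0.000000
  V(0,0) = exp(-r*dt) * [p*6.994500 + (1-p)*0.000000] = 3.678560

Answer: Price = V(0,0) = 3.6786


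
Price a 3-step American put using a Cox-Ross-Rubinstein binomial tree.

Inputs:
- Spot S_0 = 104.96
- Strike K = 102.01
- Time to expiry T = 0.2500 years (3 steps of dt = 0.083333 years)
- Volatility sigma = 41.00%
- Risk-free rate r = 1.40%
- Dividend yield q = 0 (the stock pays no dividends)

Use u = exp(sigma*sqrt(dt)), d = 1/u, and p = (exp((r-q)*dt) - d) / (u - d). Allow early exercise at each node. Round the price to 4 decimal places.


dt = T/N = 0.083333
u = exp(sigma*sqrt(dt)) = 1.125646; d = 1/u = 0.888379
p = (exp((r-q)*dt) - d) / (u - d) = 0.475365
Discount per step: exp(-r*dt) = 0.998834
Stock lattice S(k, i) with i counting down-moves:
  k=0: S(0,0) = 104.9600
  k=1: S(1,0) = 118.1478; S(1,1) = 93.2443
  k=2: S(2,0) = 132.9925; S(2,1) = 104.9600; S(2,2) = 82.8362
  k=3: S(3,0) = 149.7025; S(3,1) = 118.1478; S(3,2) = 93.2443; S(3,3) = 73.5900
Terminal payoffs V(N, i) = max(K - S_T, 0):
  V(3,0) = 0.000000; V(3,1) = 0.000000; V(3,2) = 8.765738; V(3,3) = 28.420017
Backward induction: V(k, i) = exp(-r*dt) * [p * V(k+1, i) + (1-p) * V(k+1, i+1)]; then take max(V_cont, immediate exercise) for American.
  V(2,0) = exp(-r*dt) * [p*0.000000 + (1-p)*0.000000] = 0.000000; exercise = 0.000000; V(2,0) = max -> 0.000000
  V(2,1) = exp(-r*dt) * [p*0.000000 + (1-p)*8.765738] = 4.593449; exercise = 0.000000; V(2,1) = max -> 4.593449
  V(2,2) = exp(-r*dt) * [p*8.765738 + (1-p)*28.420017] = 19.054812; exercise = 19.173754; V(2,2) = max -> 19.173754
  V(1,0) = exp(-r*dt) * [p*0.000000 + (1-p)*4.593449] = 2.407073; exercise = 0.000000; V(1,0) = max -> 2.407073
  V(1,1) = exp(-r*dt) * [p*4.593449 + (1-p)*19.173754] = 12.228508; exercise = 8.765738; V(1,1) = max -> 12.228508
  V(0,0) = exp(-r*dt) * [p*2.407073 + (1-p)*12.228508] = 7.550924; exercise = 0.000000; V(0,0) = max -> 7.550924

Answer: Price = V(0,0) = 7.5509


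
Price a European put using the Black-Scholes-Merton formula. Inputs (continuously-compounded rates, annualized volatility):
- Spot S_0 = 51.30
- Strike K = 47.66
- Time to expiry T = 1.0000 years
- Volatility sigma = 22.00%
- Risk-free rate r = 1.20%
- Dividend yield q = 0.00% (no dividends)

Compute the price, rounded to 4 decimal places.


Answer: Price = 2.5254

Derivation:
d1 = (ln(S/K) + (r - q + 0.5*sigma^2) * T) / (sigma * sqrt(T)) = 0.49908309
d2 = d1 - sigma * sqrt(T) = 0.27908309
exp(-rT) = 0.98807171; exp(-qT) = 1.00000000
P = K * exp(-rT) * N(-d2) - S_0 * exp(-qT) * N(-d1)
N(-d1) = 0.30886042; N(-d2) = 0.39009053
P = 47.6600 * 0.98807171 * 0.39009053 - 51.3000 * 1.00000000 * 0.30886042 = 2.5254


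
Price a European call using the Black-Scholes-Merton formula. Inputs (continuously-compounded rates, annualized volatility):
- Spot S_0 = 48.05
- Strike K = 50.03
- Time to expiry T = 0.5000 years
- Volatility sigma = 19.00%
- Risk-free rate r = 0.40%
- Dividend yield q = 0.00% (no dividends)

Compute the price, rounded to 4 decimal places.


d1 = (ln(S/K) + (r - q + 0.5*sigma^2) * T) / (sigma * sqrt(T)) = -0.21850113
d2 = d1 - sigma * sqrt(T) = -0.35285142
exp(-rT) = 0.99800200; exp(-qT) = 1.00000000
C = S_0 * exp(-qT) * N(d1) - K * exp(-rT) * N(d2)
N(d1) = 0.41351934; N(d2) = 0.36209992
C = 48.0500 * 1.00000000 * 0.41351934 - 50.0300 * 0.99800200 * 0.36209992 = 1.7899

Answer: Price = 1.7899


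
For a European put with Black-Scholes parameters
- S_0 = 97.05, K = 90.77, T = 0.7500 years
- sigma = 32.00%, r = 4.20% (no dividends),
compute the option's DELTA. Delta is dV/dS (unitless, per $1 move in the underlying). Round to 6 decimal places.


Answer: Delta = -0.310785

Derivation:
d1 = 0.4936253691; d2 = 0.2164972399
phi(d1) = 0.3531820842; exp(-qT) = 1.0000000000; exp(-rT) = 0.9689909565
N(-d1) = 0.3107853904
Delta = -exp(-qT) * N(-d1) = -1.0000000000 * 0.3107853904 = -0.310785


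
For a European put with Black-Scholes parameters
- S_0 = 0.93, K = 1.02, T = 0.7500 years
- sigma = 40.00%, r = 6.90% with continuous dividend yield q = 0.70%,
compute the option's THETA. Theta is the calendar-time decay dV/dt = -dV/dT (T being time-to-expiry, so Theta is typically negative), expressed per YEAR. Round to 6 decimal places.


d1 = 0.0407802121; d2 = -0.3056299494
phi(d1) = 0.3986106926; exp(-qT) = 0.9947637572; exp(-rT) = 0.9495662287
Theta = -S*exp(-qT)*phi(d1)*sigma/(2*sqrt(T)) + r*K*exp(-rT)*N(-d2) - q*S*exp(-qT)*N(-d1)
N(-d1) = 0.4837355573; N(-d2) = 0.6200567927; sqrt(T) = 0.8660254038
Term 1 = -0.9300 * 0.9947637572 * 0.3986106926 * 0.4000 / (2 * 0.8660254038) = -0.0851630508
Term 2 = 0.0690 * 1.0200 * 0.9495662287 * 0.6200567927 = 0.0414386876
Term 3 = -0.0070 * 0.9300 * 0.9947637572 * 0.4837355573 = -0.0031326289
Theta = -0.0851630508 + (0.0414386876) + (-0.0031326289) = -0.046857

Answer: Theta = -0.046857


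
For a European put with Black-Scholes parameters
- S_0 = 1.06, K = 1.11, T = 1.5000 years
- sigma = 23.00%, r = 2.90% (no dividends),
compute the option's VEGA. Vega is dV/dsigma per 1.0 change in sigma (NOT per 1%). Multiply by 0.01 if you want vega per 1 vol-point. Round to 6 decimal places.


Answer: Vega = 0.513450

Derivation:
d1 = 0.1316472682; d2 = -0.1500440523
phi(d1) = 0.3955001807; exp(-qT) = 1.0000000000; exp(-rT) = 0.9574325541
Vega = S * exp(-qT) * phi(d1) * sqrt(T) = 1.0600 * 1.0000000000 * 0.3955001807 * 1.2247448714 = 0.513450


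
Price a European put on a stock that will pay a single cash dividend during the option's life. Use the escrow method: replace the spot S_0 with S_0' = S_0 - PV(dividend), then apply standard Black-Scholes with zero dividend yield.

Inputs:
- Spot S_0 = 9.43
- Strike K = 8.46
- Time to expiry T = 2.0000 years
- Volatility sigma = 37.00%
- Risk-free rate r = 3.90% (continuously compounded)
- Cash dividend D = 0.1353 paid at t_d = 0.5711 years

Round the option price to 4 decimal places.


PV(D) = D * exp(-r * t_d) = 0.1353 * 0.97797331 = 0.13231979
S_0' = S_0 - PV(D) = 9.4300 - 0.13231979 = 9.29768021
d1 = (ln(S_0'/K) + (r + sigma^2/2)*T) / (sigma*sqrt(T)) = 0.59113316
d2 = d1 - sigma*sqrt(T) = 0.06787414
exp(-rT) = 0.92496443
N(-d1) = 0.27721560; N(-d2) = 0.47294291
P = K * exp(-rT) * N(-d2) - S_0' * N(-d1) = 8.4600 * 0.92496443 * 0.47294291 - 9.29768021 * 0.27721560 = 1.1234

Answer: Price = 1.1234


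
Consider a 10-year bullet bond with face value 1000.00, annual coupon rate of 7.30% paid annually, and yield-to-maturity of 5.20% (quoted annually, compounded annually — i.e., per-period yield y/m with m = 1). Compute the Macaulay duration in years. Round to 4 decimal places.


Coupon per period c = face * coupon_rate / m = 73.000000
Periods per year m = 1; per-period yield y/m = 0.052000
Number of cashflows N = 10
Cashflows (t years, CF_t, discount factor 1/(1+y/m)^(m*t), PV):
  t = 1.0000: CF_t = 73.000000, DF = 0.950570, PV = 69.391635
  t = 2.0000: CF_t = 73.000000, DF = 0.903584, PV = 65.961630
  t = 3.0000: CF_t = 73.000000, DF = 0.858920, PV = 62.701169
  t = 4.0000: CF_t = 73.000000, DF = 0.816464, PV = 59.601872
  t = 5.0000: CF_t = 73.000000, DF = 0.776106, PV = 56.655772
  t = 6.0000: CF_t = 73.000000, DF = 0.737744, PV = 53.855296
  t = 7.0000: CF_t = 73.000000, DF = 0.701277, PV = 51.193248
  t = 8.0000: CF_t = 73.000000, DF = 0.666613, PV = 48.662783
  t = 9.0000: CF_t = 73.000000, DF = 0.633663, PV = 46.257398
  t = 10.0000: CF_t = 1073.000000, DF = 0.602341, PV = 646.312155
Price P = sum_t PV_t = 1160.592959
Macaulay numerator sum_t t * PV_t:
  t * PV_t at t = 1.0000: 69.391635
  t * PV_t at t = 2.0000: 131.923260
  t * PV_t at t = 3.0000: 188.103508
  t * PV_t at t = 4.0000: 238.407488
  t * PV_t at t = 5.0000: 283.278860
  t * PV_t at t = 6.0000: 323.131779
  t * PV_t at t = 7.0000: 358.352733
  t * PV_t at t = 8.0000: 389.302263
  t * PV_t at t = 9.0000: 416.316584
  t * PV_t at t = 10.0000: 6463.121552
Macaulay duration D = (sum_t t * PV_t) / P = 8861.329663 / 1160.592959 = 7.635174

Answer: Macaulay duration = 7.6352 years


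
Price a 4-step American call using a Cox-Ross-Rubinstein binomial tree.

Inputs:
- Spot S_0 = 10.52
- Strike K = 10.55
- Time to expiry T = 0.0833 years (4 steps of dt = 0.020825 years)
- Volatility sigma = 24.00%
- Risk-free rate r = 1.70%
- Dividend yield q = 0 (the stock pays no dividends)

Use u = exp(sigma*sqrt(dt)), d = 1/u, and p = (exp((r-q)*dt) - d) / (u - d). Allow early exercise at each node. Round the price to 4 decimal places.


dt = T/N = 0.020825
u = exp(sigma*sqrt(dt)) = 1.035241; d = 1/u = 0.965959
p = (exp((r-q)*dt) - d) / (u - d) = 0.496453
Discount per step: exp(-r*dt) = 0.999646
Stock lattice S(k, i) with i counting down-moves:
  k=0: S(0,0) = 10.5200
  k=1: S(1,0) = 10.8907; S(1,1) = 10.1619
  k=2: S(2,0) = 11.2745; S(2,1) = 10.5200; S(2,2) = 9.8160
  k=3: S(3,0) = 11.6719; S(3,1) = 10.8907; S(3,2) = 10.1619; S(3,3) = 9.4818
  k=4: S(4,0) = 12.0832; S(4,1) = 11.2745; S(4,2) = 10.5200; S(4,3) = 9.8160; S(4,4) = 9.1590
Terminal payoffs V(N, i) = max(S_T - K, 0):
  V(4,0) = 1.533182; V(4,1) = 0.724532; V(4,2) = 0.000000; V(4,3) = 0.000000; V(4,4) = 0.000000
Backward induction: V(k, i) = exp(-r*dt) * [p * V(k+1, i) + (1-p) * V(k+1, i+1)]; then take max(V_cont, immediate exercise) for American.
  V(3,0) = exp(-r*dt) * [p*1.533182 + (1-p)*0.724532] = 1.125590; exercise = 1.121856; V(3,0) = max -> 1.125590
  V(3,1) = exp(-r*dt) * [p*0.724532 + (1-p)*0.000000] = 0.359569; exercise = 0.340734; V(3,1) = max -> 0.359569
  V(3,2) = exp(-r*dt) * [p*0.000000 + (1-p)*0.000000] = 0.000000; exercise = 0.000000; V(3,2) = max -> 0.000000
  V(3,3) = exp(-r*dt) * [p*0.000000 + (1-p)*0.000000] = 0.000000; exercise = 0.000000; V(3,3) = max -> 0.000000
  V(2,0) = exp(-r*dt) * [p*1.125590 + (1-p)*0.359569] = 0.739601; exercise = 0.724532; V(2,0) = max -> 0.739601
  V(2,1) = exp(-r*dt) * [p*0.359569 + (1-p)*0.000000] = 0.178446; exercise = 0.000000; V(2,1) = max -> 0.178446
  V(2,2) = exp(-r*dt) * [p*0.000000 + (1-p)*0.000000] = 0.000000; exercise = 0.000000; V(2,2) = max -> 0.000000
  V(1,0) = exp(-r*dt) * [p*0.739601 + (1-p)*0.178446] = 0.456871; exercise = 0.340734; V(1,0) = max -> 0.456871
  V(1,1) = exp(-r*dt) * [p*0.178446 + (1-p)*0.000000] = 0.088559; exercise = 0.000000; V(1,1) = max -> 0.088559
  V(0,0) = exp(-r*dt) * [p*0.456871 + (1-p)*0.088559] = 0.271313; exercise = 0.000000; V(0,0) = max -> 0.271313

Answer: Price = V(0,0) = 0.2713


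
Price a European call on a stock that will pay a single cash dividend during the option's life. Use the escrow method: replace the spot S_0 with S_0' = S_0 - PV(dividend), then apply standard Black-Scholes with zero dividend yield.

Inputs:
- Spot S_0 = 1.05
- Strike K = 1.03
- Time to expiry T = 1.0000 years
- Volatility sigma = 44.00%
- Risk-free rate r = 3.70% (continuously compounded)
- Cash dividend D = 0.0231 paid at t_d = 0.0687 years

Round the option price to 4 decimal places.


Answer: Price = 0.1935

Derivation:
PV(D) = D * exp(-r * t_d) = 0.0231 * 0.99746133 = 0.02304136
S_0' = S_0 - PV(D) = 1.0500 - 0.02304136 = 1.02695864
d1 = (ln(S_0'/K) + (r + sigma^2/2)*T) / (sigma*sqrt(T)) = 0.29737013
d2 = d1 - sigma*sqrt(T) = -0.14262987
exp(-rT) = 0.96367614
N(d1) = 0.61690803; N(d2) = 0.44329125
C = S_0' * N(d1) - K * exp(-rT) * N(d2) = 1.02695864 * 0.61690803 - 1.0300 * 0.96367614 * 0.44329125 = 0.1935


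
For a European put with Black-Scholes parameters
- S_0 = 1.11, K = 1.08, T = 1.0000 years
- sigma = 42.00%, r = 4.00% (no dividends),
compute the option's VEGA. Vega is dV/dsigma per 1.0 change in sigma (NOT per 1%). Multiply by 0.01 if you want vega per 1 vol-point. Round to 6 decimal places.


d1 = 0.3704737481; d2 = -0.0495262519
phi(d1) = 0.3724829805; exp(-qT) = 1.0000000000; exp(-rT) = 0.9607894392
Vega = S * exp(-qT) * phi(d1) * sqrt(T) = 1.1100 * 1.0000000000 * 0.3724829805 * 1.0000000000 = 0.413456

Answer: Vega = 0.413456


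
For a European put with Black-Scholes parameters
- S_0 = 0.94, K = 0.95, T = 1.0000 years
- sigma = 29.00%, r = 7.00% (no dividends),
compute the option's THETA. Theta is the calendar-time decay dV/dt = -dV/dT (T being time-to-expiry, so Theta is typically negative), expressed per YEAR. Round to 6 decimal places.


Answer: Theta = -0.021626

Derivation:
d1 = 0.3498892782; d2 = 0.0598892782
phi(d1) = 0.3752548865; exp(-qT) = 1.0000000000; exp(-rT) = 0.9323938199
Theta = -S*exp(-qT)*phi(d1)*sigma/(2*sqrt(T)) + r*K*exp(-rT)*N(-d2) - q*S*exp(-qT)*N(-d1)
N(-d1) = 0.3632108969; N(-d2) = 0.4761219097; sqrt(T) = 1.0000000000
Term 1 = -0.9400 * 1.0000000000 * 0.3752548865 * 0.2900 / (2 * 1.0000000000) = -0.0511472410
Term 2 = 0.0700 * 0.9500 * 0.9323938199 * 0.4761219097 = 0.0295215529
Term 3 = 0 (no dividend yield, q = 0)
Theta = -0.0511472410 + (0.0295215529) + (0.0000000000) = -0.021626


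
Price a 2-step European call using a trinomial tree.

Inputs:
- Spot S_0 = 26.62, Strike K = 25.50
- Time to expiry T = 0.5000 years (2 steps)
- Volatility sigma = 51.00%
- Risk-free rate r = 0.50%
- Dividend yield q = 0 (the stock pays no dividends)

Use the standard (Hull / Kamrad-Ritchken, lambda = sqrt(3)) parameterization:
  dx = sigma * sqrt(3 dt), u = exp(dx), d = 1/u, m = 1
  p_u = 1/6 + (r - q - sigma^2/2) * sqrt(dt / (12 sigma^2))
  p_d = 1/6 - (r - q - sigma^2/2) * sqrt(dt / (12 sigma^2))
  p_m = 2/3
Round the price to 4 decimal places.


Answer: Price = V(0,0) = 4.0009

Derivation:
dt = T/N = 0.250000; dx = sigma*sqrt(3*dt) = 0.441673
u = exp(dx) = 1.555307; d = 1/u = 0.642960
p_u = 0.131276, p_m = 0.666667, p_d = 0.202058
Discount per step: exp(-r*dt) = 0.998751
Stock lattice S(k, j) with j the centered position index:
  k=0: S(0,+0) = 26.6200
  k=1: S(1,-1) = 17.1156; S(1,+0) = 26.6200; S(1,+1) = 41.4023
  k=2: S(2,-2) = 11.0046; S(2,-1) = 17.1156; S(2,+0) = 26.6200; S(2,+1) = 41.4023; S(2,+2) = 64.3932
Terminal payoffs V(N, j) = max(S_T - K, 0):
  V(2,-2) = 0.000000; V(2,-1) = 0.000000; V(2,+0) = 1.120000; V(2,+1) = 15.902272; V(2,+2) = 38.893244
Backward induction: V(k, j) = exp(-r*dt) * [p_u * V(k+1, j+1) + p_m * V(k+1, j) + p_d * V(k+1, j-1)]
  V(1,-1) = exp(-r*dt) * [p_u*1.120000 + p_m*0.000000 + p_d*0.000000] = 0.146845
  V(1,+0) = exp(-r*dt) * [p_u*15.902272 + p_m*1.120000 + p_d*0.000000] = 2.830707
  V(1,+1) = exp(-r*dt) * [p_u*38.893244 + p_m*15.902272 + p_d*1.120000] = 15.913651
  V(0,+0) = exp(-r*dt) * [p_u*15.913651 + p_m*2.830707 + p_d*0.146845] = 4.000880


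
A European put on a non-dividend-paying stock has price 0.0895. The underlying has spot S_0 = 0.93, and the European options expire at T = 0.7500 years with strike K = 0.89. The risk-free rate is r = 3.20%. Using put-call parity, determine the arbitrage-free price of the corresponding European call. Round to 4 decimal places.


Put-call parity: C - P = S_0 * exp(-qT) - K * exp(-rT).
S_0 * exp(-qT) = 0.9300 * 1.00000000 = 0.93000000
K * exp(-rT) = 0.8900 * 0.97628571 = 0.86889428
C = P + S*exp(-qT) - K*exp(-rT)
C = 0.0895 + 0.93000000 - 0.86889428 = 0.1506

Answer: Call price = 0.1506


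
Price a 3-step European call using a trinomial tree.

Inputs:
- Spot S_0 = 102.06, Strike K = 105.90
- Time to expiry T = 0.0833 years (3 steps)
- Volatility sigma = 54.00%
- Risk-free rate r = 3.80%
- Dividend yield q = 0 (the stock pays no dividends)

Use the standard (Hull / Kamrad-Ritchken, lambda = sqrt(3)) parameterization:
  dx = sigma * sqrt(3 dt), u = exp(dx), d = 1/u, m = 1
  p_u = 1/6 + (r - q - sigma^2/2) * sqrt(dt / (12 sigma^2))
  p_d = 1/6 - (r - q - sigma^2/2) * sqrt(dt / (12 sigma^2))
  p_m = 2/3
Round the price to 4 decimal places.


dt = T/N = 0.027767; dx = sigma*sqrt(3*dt) = 0.155853
u = exp(dx) = 1.168655; d = 1/u = 0.855685
p_u = 0.157064, p_m = 0.666667, p_d = 0.176269
Discount per step: exp(-r*dt) = 0.998945
Stock lattice S(k, j) with j the centered position index:
  k=0: S(0,+0) = 102.0600
  k=1: S(1,-1) = 87.3312; S(1,+0) = 102.0600; S(1,+1) = 119.2729
  k=2: S(2,-2) = 74.7279; S(2,-1) = 87.3312; S(2,+0) = 102.0600; S(2,+1) = 119.2729; S(2,+2) = 139.3889
  k=3: S(3,-3) = 63.9436; S(3,-2) = 74.7279; S(3,-1) = 87.3312; S(3,+0) = 102.0600; S(3,+1) = 119.2729; S(3,+2) = 139.3889; S(3,+3) = 162.8975
Terminal payoffs V(N, j) = max(S_T - K, 0):
  V(3,-3) = 0.000000; V(3,-2) = 0.000000; V(3,-1) = 0.000000; V(3,+0) = 0.000000; V(3,+1) = 13.372915; V(3,+2) = 33.488871; V(3,+3) = 56.997481
Backward induction: V(k, j) = exp(-r*dt) * [p_u * V(k+1, j+1) + p_m * V(k+1, j) + p_d * V(k+1, j-1)]
  V(2,-2) = exp(-r*dt) * [p_u*0.000000 + p_m*0.000000 + p_d*0.000000] = 0.000000
  V(2,-1) = exp(-r*dt) * [p_u*0.000000 + p_m*0.000000 + p_d*0.000000] = 0.000000
  V(2,+0) = exp(-r*dt) * [p_u*13.372915 + p_m*0.000000 + p_d*0.000000] = 2.098187
  V(2,+1) = exp(-r*dt) * [p_u*33.488871 + p_m*13.372915 + p_d*0.000000] = 14.160220
  V(2,+2) = exp(-r*dt) * [p_u*56.997481 + p_m*33.488871 + p_d*13.372915] = 33.599926
  V(1,-1) = exp(-r*dt) * [p_u*2.098187 + p_m*0.000000 + p_d*0.000000] = 0.329202
  V(1,+0) = exp(-r*dt) * [p_u*14.160220 + p_m*2.098187 + p_d*0.000000] = 3.619030
  V(1,+1) = exp(-r*dt) * [p_u*33.599926 + p_m*14.160220 + p_d*2.098187] = 15.071418
  V(0,+0) = exp(-r*dt) * [p_u*15.071418 + p_m*3.619030 + p_d*0.329202] = 4.832789

Answer: Price = V(0,0) = 4.8328


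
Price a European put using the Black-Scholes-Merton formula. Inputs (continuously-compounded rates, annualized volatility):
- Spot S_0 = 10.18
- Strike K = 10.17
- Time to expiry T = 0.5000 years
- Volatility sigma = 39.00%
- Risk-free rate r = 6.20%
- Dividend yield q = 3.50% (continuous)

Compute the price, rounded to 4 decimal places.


d1 = (ln(S/K) + (r - q + 0.5*sigma^2) * T) / (sigma * sqrt(T)) = 0.19040319
d2 = d1 - sigma * sqrt(T) = -0.08536845
exp(-rT) = 0.96947557; exp(-qT) = 0.98265224
P = K * exp(-rT) * N(-d2) - S_0 * exp(-qT) * N(-d1)
N(-d1) = 0.42449660; N(-d2) = 0.53401576
P = 10.1700 * 0.96947557 * 0.53401576 - 10.1800 * 0.98265224 * 0.42449660 = 1.0188

Answer: Price = 1.0188


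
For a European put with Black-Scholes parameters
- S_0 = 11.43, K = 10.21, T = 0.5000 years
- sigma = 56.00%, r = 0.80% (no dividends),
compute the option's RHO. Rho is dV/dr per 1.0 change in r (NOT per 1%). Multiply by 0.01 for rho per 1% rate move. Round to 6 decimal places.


Answer: Rho = -2.345532

Derivation:
d1 = 0.4931409301; d2 = 0.0971611327
phi(d1) = 0.3532665098; exp(-qT) = 1.0000000000; exp(-rT) = 0.9960079893
N(-d2) = 0.4612992168
Rho = -K*T*exp(-rT)*N(-d2) = -10.2100 * 0.5000 * 0.9960079893 * 0.4612992168 = -2.345532


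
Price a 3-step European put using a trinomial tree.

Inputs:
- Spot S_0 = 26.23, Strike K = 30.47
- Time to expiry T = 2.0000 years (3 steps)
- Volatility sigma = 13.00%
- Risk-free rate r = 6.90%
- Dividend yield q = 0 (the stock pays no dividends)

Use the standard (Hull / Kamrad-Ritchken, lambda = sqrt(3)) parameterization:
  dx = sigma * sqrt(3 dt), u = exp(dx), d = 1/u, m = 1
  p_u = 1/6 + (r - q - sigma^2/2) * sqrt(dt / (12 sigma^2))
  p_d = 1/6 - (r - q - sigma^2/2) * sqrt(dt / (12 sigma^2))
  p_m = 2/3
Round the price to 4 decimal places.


dt = T/N = 0.666667; dx = sigma*sqrt(3*dt) = 0.183848
u = exp(dx) = 1.201833; d = 1/u = 0.832062
p_u = 0.276450, p_m = 0.666667, p_d = 0.056884
Discount per step: exp(-r*dt) = 0.955042
Stock lattice S(k, j) with j the centered position index:
  k=0: S(0,+0) = 26.2300
  k=1: S(1,-1) = 21.8250; S(1,+0) = 26.2300; S(1,+1) = 31.5241
  k=2: S(2,-2) = 18.1598; S(2,-1) = 21.8250; S(2,+0) = 26.2300; S(2,+1) = 31.5241; S(2,+2) = 37.8867
  k=3: S(3,-3) = 15.1101; S(3,-2) = 18.1598; S(3,-1) = 21.8250; S(3,+0) = 26.2300; S(3,+1) = 31.5241; S(3,+2) = 37.8867; S(3,+3) = 45.5334
Terminal payoffs V(N, j) = max(K - S_T, 0):
  V(3,-3) = 15.359944; V(3,-2) = 12.310238; V(3,-1) = 8.645002; V(3,+0) = 4.240000; V(3,+1) = 0.000000; V(3,+2) = 0.000000; V(3,+3) = 0.000000
Backward induction: V(k, j) = exp(-r*dt) * [p_u * V(k+1, j+1) + p_m * V(k+1, j) + p_d * V(k+1, j-1)]
  V(2,-2) = exp(-r*dt) * [p_u*8.645002 + p_m*12.310238 + p_d*15.359944] = 10.954774
  V(2,-1) = exp(-r*dt) * [p_u*4.240000 + p_m*8.645002 + p_d*12.310238] = 7.292446
  V(2,+0) = exp(-r*dt) * [p_u*0.000000 + p_m*4.240000 + p_d*8.645002] = 3.169237
  V(2,+1) = exp(-r*dt) * [p_u*0.000000 + p_m*0.000000 + p_d*4.240000] = 0.230344
  V(2,+2) = exp(-r*dt) * [p_u*0.000000 + p_m*0.000000 + p_d*0.000000] = 0.000000
  V(1,-1) = exp(-r*dt) * [p_u*3.169237 + p_m*7.292446 + p_d*10.954774] = 6.074940
  V(1,+0) = exp(-r*dt) * [p_u*0.230344 + p_m*3.169237 + p_d*7.292446] = 2.474825
  V(1,+1) = exp(-r*dt) * [p_u*0.000000 + p_m*0.230344 + p_d*3.169237] = 0.318832
  V(0,+0) = exp(-r*dt) * [p_u*0.318832 + p_m*2.474825 + p_d*6.074940] = 1.989916

Answer: Price = V(0,0) = 1.9899


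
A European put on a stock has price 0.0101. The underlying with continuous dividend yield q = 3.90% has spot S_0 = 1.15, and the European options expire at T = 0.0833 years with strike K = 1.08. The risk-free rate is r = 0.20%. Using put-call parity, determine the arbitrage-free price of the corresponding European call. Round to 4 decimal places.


Answer: Call price = 0.0765

Derivation:
Put-call parity: C - P = S_0 * exp(-qT) - K * exp(-rT).
S_0 * exp(-qT) = 1.1500 * 0.99675657 = 1.14627006
K * exp(-rT) = 1.0800 * 0.99983341 = 1.07982009
C = P + S*exp(-qT) - K*exp(-rT)
C = 0.0101 + 1.14627006 - 1.07982009 = 0.0765
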